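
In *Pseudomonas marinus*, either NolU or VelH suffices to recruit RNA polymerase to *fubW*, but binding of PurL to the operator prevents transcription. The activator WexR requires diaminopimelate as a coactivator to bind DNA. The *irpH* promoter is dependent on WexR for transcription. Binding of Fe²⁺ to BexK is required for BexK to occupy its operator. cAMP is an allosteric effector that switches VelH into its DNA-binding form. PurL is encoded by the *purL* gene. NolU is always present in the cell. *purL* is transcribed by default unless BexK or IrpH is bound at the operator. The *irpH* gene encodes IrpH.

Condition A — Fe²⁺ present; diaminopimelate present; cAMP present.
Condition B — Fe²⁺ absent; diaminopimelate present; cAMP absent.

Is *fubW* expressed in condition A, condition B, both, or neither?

Condition A:
NolU is produced constitutively and is active.
Fe²⁺ is present, so BexK is active.
Diaminopimelate is present, so WexR is active.
No repressor is bound and WexR is active, so *irpH* is transcribed.
So IrpH is produced and active.
With repressor BexK bound, *purL* is not transcribed.
So PurL is not produced.
cAMP is present, so VelH is active.
Activator NolU is present, so *fubW* is transcribed.
→ *fubW* is ON in A.
Condition B:
NolU is produced constitutively and is active.
Fe²⁺ is absent, so BexK is inactive.
Diaminopimelate is present, so WexR is active.
No repressor is bound and WexR is active, so *irpH* is transcribed.
So IrpH is produced and active.
With repressor IrpH bound, *purL* is not transcribed.
So PurL is not produced.
cAMP is absent, so VelH is inactive.
Activator NolU is present, so *fubW* is transcribed.
→ *fubW* is ON in B.

both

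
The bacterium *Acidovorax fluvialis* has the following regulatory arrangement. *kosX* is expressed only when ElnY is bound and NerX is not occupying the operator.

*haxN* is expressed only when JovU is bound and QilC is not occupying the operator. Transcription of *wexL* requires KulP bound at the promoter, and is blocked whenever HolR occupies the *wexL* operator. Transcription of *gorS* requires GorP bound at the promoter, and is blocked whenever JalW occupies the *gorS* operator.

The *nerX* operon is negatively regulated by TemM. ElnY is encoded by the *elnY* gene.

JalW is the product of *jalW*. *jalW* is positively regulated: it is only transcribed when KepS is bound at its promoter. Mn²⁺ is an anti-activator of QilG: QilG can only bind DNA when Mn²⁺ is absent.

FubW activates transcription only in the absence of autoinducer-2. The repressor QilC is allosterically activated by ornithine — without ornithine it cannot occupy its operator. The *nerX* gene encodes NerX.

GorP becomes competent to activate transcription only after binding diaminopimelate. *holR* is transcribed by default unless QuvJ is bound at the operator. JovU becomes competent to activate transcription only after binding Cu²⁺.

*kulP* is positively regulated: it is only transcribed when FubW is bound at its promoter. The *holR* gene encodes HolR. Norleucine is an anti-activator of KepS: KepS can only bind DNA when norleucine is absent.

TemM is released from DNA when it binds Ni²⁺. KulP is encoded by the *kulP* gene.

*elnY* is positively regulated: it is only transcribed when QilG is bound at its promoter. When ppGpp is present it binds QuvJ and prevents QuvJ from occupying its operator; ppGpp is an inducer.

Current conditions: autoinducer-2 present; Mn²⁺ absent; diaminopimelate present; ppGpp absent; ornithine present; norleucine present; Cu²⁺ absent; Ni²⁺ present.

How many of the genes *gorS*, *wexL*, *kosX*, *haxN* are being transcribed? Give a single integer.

1

Norleucine is present, so KepS is inactive.
Required activator KepS is absent, so *jalW* is not transcribed.
So JalW is not produced.
Diaminopimelate is present, so GorP is active.
No repressor is bound and GorP is active, so *gorS* is transcribed.
→ *gorS* is ON.
Autoinducer-2 is present, so FubW is inactive.
Required activator FubW is absent, so *kulP* is not transcribed.
So KulP is not produced.
ppGpp is absent, so QuvJ is active.
With repressor QuvJ bound, *holR* is not transcribed.
So HolR is not produced.
Required activator KulP is absent, so *wexL* is not transcribed.
→ *wexL* is OFF.
Ni²⁺ is present, so TemM is inactive.
With no repressor bound, *nerX* is transcribed.
So NerX is produced and active.
Mn²⁺ is absent, so QilG is active.
No repressor is bound and QilG is active, so *elnY* is transcribed.
So ElnY is produced and active.
With repressor NerX bound, *kosX* is not transcribed.
→ *kosX* is OFF.
Ornithine is present, so QilC is active.
Cu²⁺ is absent, so JovU is inactive.
With repressor QilC bound, *haxN* is not transcribed.
→ *haxN* is OFF.
1 of the 4 genes is transcribed.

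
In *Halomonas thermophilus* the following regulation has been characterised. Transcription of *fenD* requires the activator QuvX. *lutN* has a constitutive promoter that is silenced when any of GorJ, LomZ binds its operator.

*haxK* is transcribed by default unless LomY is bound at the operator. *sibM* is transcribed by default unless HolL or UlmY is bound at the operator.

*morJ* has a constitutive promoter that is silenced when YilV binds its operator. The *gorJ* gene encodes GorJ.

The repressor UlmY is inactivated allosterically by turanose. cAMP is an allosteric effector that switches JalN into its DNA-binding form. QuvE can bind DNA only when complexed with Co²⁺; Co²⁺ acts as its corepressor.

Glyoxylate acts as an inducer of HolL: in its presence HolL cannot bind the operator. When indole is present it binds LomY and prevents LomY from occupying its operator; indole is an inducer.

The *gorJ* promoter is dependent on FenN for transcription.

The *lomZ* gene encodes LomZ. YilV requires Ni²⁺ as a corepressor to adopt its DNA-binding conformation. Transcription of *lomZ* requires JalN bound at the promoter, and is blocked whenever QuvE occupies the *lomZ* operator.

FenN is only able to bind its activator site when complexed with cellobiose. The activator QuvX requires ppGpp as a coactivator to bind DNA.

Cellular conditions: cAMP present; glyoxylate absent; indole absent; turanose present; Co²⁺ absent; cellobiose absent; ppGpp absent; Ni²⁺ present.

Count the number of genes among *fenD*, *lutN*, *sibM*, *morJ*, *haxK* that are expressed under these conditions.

0

ppGpp is absent, so QuvX is inactive.
Required activator QuvX is absent, so *fenD* is not transcribed.
→ *fenD* is OFF.
Cellobiose is absent, so FenN is inactive.
Required activator FenN is absent, so *gorJ* is not transcribed.
So GorJ is not produced.
Co²⁺ is absent, so QuvE is inactive.
cAMP is present, so JalN is active.
No repressor is bound and JalN is active, so *lomZ* is transcribed.
So LomZ is produced and active.
With repressor LomZ bound, *lutN* is not transcribed.
→ *lutN* is OFF.
Glyoxylate is absent, so HolL is active.
Turanose is present, so UlmY is inactive.
With repressor HolL bound, *sibM* is not transcribed.
→ *sibM* is OFF.
Ni²⁺ is present, so YilV is active.
With repressor YilV bound, *morJ* is not transcribed.
→ *morJ* is OFF.
Indole is absent, so LomY is active.
With repressor LomY bound, *haxK* is not transcribed.
→ *haxK* is OFF.
0 of the 5 genes are transcribed.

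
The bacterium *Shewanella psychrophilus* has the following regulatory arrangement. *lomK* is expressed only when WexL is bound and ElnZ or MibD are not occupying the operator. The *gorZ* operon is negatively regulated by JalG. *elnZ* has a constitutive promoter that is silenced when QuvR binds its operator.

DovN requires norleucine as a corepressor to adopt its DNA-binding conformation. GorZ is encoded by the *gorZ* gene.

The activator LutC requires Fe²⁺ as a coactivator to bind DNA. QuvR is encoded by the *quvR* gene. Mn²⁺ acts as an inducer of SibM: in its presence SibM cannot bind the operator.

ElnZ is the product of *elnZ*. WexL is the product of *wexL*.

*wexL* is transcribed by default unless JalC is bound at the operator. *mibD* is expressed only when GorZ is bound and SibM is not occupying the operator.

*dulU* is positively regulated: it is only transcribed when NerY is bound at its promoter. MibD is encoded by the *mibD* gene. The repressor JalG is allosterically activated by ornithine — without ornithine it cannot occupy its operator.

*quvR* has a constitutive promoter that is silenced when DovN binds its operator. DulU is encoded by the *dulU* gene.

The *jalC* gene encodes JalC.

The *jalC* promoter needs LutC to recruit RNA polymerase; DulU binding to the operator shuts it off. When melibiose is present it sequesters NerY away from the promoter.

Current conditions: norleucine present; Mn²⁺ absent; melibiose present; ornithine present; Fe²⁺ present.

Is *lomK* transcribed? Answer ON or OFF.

OFF

Norleucine is present, so DovN is active.
With repressor DovN bound, *quvR* is not transcribed.
So QuvR is not produced.
With no repressor bound, *elnZ* is transcribed.
So ElnZ is produced and active.
Melibiose is present, so NerY is inactive.
Required activator NerY is absent, so *dulU* is not transcribed.
So DulU is not produced.
Fe²⁺ is present, so LutC is active.
No repressor is bound and LutC is active, so *jalC* is transcribed.
So JalC is produced and active.
With repressor JalC bound, *wexL* is not transcribed.
So WexL is not produced.
Mn²⁺ is absent, so SibM is active.
Ornithine is present, so JalG is active.
With repressor JalG bound, *gorZ* is not transcribed.
So GorZ is not produced.
With repressor SibM bound, *mibD* is not transcribed.
So MibD is not produced.
With repressor ElnZ bound, *lomK* is not transcribed.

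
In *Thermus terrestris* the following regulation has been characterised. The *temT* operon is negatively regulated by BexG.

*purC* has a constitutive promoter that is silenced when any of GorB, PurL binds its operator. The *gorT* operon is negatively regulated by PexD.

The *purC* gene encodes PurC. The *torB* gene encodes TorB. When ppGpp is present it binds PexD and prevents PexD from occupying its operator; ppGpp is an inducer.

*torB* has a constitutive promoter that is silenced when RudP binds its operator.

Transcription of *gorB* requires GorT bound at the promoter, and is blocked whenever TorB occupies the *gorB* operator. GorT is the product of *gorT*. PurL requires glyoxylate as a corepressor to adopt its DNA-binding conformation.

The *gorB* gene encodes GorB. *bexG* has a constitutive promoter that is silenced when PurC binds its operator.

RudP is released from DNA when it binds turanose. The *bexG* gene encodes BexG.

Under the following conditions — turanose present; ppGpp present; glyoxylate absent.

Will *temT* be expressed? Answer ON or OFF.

ON

ppGpp is present, so PexD is inactive.
With no repressor bound, *gorT* is transcribed.
So GorT is produced and active.
Turanose is present, so RudP is inactive.
With no repressor bound, *torB* is transcribed.
So TorB is produced and active.
With repressor TorB bound, *gorB* is not transcribed.
So GorB is not produced.
Glyoxylate is absent, so PurL is inactive.
With no repressor bound, *purC* is transcribed.
So PurC is produced and active.
With repressor PurC bound, *bexG* is not transcribed.
So BexG is not produced.
With no repressor bound, *temT* is transcribed.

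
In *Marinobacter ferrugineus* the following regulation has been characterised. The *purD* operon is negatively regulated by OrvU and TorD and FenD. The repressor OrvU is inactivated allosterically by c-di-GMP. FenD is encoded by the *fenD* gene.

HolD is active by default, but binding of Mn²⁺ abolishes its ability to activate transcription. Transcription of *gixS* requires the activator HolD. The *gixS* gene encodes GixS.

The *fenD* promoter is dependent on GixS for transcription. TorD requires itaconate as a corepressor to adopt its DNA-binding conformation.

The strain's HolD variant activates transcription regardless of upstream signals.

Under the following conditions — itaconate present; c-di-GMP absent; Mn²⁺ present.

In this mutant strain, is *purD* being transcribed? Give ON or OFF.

c-di-GMP is absent, so OrvU is active.
Itaconate is present, so TorD is active.
HolD is constitutively active in this strain.
No repressor is bound and HolD is active, so *gixS* is transcribed.
So GixS is produced and active.
No repressor is bound and GixS is active, so *fenD* is transcribed.
So FenD is produced and active.
With repressor OrvU bound, *purD* is not transcribed.

OFF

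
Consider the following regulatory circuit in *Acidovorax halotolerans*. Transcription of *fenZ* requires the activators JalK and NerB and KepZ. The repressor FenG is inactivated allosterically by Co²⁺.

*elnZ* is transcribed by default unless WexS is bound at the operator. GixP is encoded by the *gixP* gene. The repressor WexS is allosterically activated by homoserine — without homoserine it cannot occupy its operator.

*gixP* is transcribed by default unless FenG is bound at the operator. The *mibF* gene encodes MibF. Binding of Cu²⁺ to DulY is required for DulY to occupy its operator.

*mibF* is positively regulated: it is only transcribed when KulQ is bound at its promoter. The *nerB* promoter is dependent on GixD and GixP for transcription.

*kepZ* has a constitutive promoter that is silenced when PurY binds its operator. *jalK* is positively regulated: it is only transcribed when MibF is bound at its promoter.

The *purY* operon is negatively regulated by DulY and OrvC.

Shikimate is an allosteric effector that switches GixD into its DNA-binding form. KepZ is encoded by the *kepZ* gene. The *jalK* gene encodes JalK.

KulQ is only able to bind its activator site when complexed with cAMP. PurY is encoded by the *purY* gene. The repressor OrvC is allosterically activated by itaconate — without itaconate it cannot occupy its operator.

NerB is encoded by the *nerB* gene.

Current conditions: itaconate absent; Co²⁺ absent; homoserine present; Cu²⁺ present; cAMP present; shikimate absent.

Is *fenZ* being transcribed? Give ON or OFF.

cAMP is present, so KulQ is active.
No repressor is bound and KulQ is active, so *mibF* is transcribed.
So MibF is produced and active.
No repressor is bound and MibF is active, so *jalK* is transcribed.
So JalK is produced and active.
Shikimate is absent, so GixD is inactive.
Co²⁺ is absent, so FenG is active.
With repressor FenG bound, *gixP* is not transcribed.
So GixP is not produced.
Required activator GixD is absent, so *nerB* is not transcribed.
So NerB is not produced.
Cu²⁺ is present, so DulY is active.
Itaconate is absent, so OrvC is inactive.
With repressor DulY bound, *purY* is not transcribed.
So PurY is not produced.
With no repressor bound, *kepZ* is transcribed.
So KepZ is produced and active.
Required activator NerB is absent, so *fenZ* is not transcribed.

OFF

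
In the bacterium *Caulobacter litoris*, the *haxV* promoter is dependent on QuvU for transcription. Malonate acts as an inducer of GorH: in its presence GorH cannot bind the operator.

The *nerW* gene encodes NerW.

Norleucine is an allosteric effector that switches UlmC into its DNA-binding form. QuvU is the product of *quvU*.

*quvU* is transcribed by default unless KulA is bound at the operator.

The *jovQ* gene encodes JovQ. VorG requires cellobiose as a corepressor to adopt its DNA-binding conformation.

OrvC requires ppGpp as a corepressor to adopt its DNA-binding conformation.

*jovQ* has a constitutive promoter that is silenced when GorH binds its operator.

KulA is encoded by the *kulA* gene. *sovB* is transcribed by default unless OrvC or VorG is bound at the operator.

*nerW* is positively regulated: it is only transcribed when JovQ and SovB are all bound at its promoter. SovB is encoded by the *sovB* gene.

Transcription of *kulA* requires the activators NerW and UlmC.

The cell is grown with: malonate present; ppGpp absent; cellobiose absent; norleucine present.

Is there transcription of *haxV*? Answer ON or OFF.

OFF

Malonate is present, so GorH is inactive.
With no repressor bound, *jovQ* is transcribed.
So JovQ is produced and active.
ppGpp is absent, so OrvC is inactive.
Cellobiose is absent, so VorG is inactive.
With no repressor bound, *sovB* is transcribed.
So SovB is produced and active.
No repressor is bound and JovQ and SovB are active, so *nerW* is transcribed.
So NerW is produced and active.
Norleucine is present, so UlmC is active.
No repressor is bound and NerW and UlmC are active, so *kulA* is transcribed.
So KulA is produced and active.
With repressor KulA bound, *quvU* is not transcribed.
So QuvU is not produced.
Required activator QuvU is absent, so *haxV* is not transcribed.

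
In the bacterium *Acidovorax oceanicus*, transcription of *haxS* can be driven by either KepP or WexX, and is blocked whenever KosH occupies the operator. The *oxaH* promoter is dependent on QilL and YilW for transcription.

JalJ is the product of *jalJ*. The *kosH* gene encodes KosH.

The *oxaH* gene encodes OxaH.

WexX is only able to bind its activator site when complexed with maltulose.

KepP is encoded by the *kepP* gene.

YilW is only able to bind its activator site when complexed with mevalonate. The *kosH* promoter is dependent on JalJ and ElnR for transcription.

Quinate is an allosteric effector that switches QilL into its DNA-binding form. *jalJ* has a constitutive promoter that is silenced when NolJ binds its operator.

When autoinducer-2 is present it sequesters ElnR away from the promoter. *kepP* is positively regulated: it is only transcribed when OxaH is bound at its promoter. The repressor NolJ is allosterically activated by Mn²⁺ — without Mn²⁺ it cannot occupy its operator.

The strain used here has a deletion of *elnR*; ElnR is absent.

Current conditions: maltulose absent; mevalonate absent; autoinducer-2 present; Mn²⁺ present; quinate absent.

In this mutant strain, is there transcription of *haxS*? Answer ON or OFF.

Mn²⁺ is present, so NolJ is active.
With repressor NolJ bound, *jalJ* is not transcribed.
So JalJ is not produced.
ElnR is non-functional in this strain, so it has no effect.
Required activator JalJ is absent, so *kosH* is not transcribed.
So KosH is not produced.
Quinate is absent, so QilL is inactive.
Mevalonate is absent, so YilW is inactive.
Required activator QilL is absent, so *oxaH* is not transcribed.
So OxaH is not produced.
Required activator OxaH is absent, so *kepP* is not transcribed.
So KepP is not produced.
Maltulose is absent, so WexX is inactive.
No activator is available at the *haxS* promoter, so *haxS* is not transcribed.

OFF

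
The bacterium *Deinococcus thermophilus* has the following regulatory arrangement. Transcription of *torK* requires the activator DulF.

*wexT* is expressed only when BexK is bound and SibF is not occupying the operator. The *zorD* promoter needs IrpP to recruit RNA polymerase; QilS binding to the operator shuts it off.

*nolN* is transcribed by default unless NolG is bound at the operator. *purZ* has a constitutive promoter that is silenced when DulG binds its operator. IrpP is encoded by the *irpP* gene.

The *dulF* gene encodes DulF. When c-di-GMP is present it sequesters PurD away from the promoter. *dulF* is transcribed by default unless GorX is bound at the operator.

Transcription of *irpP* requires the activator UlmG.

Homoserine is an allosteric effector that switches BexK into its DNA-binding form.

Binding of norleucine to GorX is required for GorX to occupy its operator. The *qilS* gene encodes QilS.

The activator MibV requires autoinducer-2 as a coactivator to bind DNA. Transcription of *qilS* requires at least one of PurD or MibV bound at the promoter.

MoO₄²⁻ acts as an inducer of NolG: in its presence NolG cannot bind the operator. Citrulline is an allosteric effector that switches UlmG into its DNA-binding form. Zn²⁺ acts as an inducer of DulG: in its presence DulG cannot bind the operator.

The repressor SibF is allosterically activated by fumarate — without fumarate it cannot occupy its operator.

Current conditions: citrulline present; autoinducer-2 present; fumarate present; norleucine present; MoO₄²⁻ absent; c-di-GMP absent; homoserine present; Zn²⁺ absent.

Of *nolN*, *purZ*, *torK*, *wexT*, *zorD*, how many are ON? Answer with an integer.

0

MoO₄²⁻ is absent, so NolG is active.
With repressor NolG bound, *nolN* is not transcribed.
→ *nolN* is OFF.
Zn²⁺ is absent, so DulG is active.
With repressor DulG bound, *purZ* is not transcribed.
→ *purZ* is OFF.
Norleucine is present, so GorX is active.
With repressor GorX bound, *dulF* is not transcribed.
So DulF is not produced.
Required activator DulF is absent, so *torK* is not transcribed.
→ *torK* is OFF.
Homoserine is present, so BexK is active.
Fumarate is present, so SibF is active.
With repressor SibF bound, *wexT* is not transcribed.
→ *wexT* is OFF.
Citrulline is present, so UlmG is active.
No repressor is bound and UlmG is active, so *irpP* is transcribed.
So IrpP is produced and active.
c-di-GMP is absent, so PurD is active.
Autoinducer-2 is present, so MibV is active.
Activator PurD is present, so *qilS* is transcribed.
So QilS is produced and active.
With repressor QilS bound, *zorD* is not transcribed.
→ *zorD* is OFF.
0 of the 5 genes are transcribed.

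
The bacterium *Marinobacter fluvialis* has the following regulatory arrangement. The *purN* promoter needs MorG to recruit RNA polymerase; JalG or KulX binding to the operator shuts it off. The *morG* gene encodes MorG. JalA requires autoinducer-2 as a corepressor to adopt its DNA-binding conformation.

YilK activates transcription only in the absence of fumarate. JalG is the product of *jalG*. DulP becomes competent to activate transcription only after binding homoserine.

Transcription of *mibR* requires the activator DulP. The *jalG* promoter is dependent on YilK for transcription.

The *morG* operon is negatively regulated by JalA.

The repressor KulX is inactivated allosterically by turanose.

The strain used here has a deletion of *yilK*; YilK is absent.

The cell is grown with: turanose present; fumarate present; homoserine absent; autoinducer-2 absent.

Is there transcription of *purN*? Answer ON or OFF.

Autoinducer-2 is absent, so JalA is inactive.
With no repressor bound, *morG* is transcribed.
So MorG is produced and active.
YilK is non-functional in this strain, so it has no effect.
Required activator YilK is absent, so *jalG* is not transcribed.
So JalG is not produced.
Turanose is present, so KulX is inactive.
No repressor is bound and MorG is active, so *purN* is transcribed.

ON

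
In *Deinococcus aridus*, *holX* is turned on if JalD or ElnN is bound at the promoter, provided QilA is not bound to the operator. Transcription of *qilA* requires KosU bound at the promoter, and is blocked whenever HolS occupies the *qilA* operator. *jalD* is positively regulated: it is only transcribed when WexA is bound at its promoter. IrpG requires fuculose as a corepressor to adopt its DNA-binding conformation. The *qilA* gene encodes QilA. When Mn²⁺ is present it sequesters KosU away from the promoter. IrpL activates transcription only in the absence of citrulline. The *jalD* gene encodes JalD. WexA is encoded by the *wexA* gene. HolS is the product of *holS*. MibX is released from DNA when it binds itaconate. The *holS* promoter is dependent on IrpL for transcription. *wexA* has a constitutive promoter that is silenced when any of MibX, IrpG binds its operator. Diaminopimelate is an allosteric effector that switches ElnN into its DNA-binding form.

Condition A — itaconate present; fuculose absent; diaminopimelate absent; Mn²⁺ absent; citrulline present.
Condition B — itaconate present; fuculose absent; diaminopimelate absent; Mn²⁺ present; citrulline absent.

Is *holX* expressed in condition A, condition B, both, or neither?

Condition A:
Itaconate is present, so MibX is inactive.
Fuculose is absent, so IrpG is inactive.
With no repressor bound, *wexA* is transcribed.
So WexA is produced and active.
No repressor is bound and WexA is active, so *jalD* is transcribed.
So JalD is produced and active.
Diaminopimelate is absent, so ElnN is inactive.
Mn²⁺ is absent, so KosU is active.
Citrulline is present, so IrpL is inactive.
Required activator IrpL is absent, so *holS* is not transcribed.
So HolS is not produced.
No repressor is bound and KosU is active, so *qilA* is transcribed.
So QilA is produced and active.
With repressor QilA bound, *holX* is not transcribed.
→ *holX* is OFF in A.
Condition B:
Itaconate is present, so MibX is inactive.
Fuculose is absent, so IrpG is inactive.
With no repressor bound, *wexA* is transcribed.
So WexA is produced and active.
No repressor is bound and WexA is active, so *jalD* is transcribed.
So JalD is produced and active.
Diaminopimelate is absent, so ElnN is inactive.
Mn²⁺ is present, so KosU is inactive.
Citrulline is absent, so IrpL is active.
No repressor is bound and IrpL is active, so *holS* is transcribed.
So HolS is produced and active.
With repressor HolS bound, *qilA* is not transcribed.
So QilA is not produced.
Activator JalD is present, so *holX* is transcribed.
→ *holX* is ON in B.

B only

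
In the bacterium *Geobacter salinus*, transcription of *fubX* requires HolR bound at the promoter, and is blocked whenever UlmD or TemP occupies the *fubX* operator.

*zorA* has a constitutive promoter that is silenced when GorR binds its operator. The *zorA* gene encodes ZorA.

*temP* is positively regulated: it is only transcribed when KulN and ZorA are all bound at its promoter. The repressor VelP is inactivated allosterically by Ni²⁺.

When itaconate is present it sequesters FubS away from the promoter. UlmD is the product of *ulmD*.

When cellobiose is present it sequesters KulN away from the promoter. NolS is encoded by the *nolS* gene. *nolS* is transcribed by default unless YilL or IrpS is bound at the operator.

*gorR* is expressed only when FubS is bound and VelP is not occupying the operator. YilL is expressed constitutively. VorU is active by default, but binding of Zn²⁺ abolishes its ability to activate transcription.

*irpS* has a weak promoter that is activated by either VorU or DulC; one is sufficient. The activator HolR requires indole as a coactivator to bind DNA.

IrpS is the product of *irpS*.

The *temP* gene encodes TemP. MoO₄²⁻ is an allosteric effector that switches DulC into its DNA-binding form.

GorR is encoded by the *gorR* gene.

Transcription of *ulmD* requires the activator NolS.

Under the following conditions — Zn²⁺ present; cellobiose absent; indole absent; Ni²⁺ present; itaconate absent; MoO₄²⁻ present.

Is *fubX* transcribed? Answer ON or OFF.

YilL is produced constitutively and is active.
Zn²⁺ is present, so VorU is inactive.
MoO₄²⁻ is present, so DulC is active.
Activator DulC is present, so *irpS* is transcribed.
So IrpS is produced and active.
With repressor YilL bound, *nolS* is not transcribed.
So NolS is not produced.
Required activator NolS is absent, so *ulmD* is not transcribed.
So UlmD is not produced.
Indole is absent, so HolR is inactive.
Cellobiose is absent, so KulN is active.
Itaconate is absent, so FubS is active.
Ni²⁺ is present, so VelP is inactive.
No repressor is bound and FubS is active, so *gorR* is transcribed.
So GorR is produced and active.
With repressor GorR bound, *zorA* is not transcribed.
So ZorA is not produced.
Required activator ZorA is absent, so *temP* is not transcribed.
So TemP is not produced.
Required activator HolR is absent, so *fubX* is not transcribed.

OFF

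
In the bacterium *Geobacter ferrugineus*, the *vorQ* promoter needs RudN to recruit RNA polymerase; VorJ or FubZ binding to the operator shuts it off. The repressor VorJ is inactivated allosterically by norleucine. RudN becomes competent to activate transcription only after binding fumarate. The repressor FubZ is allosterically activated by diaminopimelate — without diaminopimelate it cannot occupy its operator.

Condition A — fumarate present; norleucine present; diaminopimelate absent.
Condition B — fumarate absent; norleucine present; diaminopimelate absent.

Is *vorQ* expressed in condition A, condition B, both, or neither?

A only

Condition A:
Fumarate is present, so RudN is active.
Norleucine is present, so VorJ is inactive.
Diaminopimelate is absent, so FubZ is inactive.
No repressor is bound and RudN is active, so *vorQ* is transcribed.
→ *vorQ* is ON in A.
Condition B:
Fumarate is absent, so RudN is inactive.
Norleucine is present, so VorJ is inactive.
Diaminopimelate is absent, so FubZ is inactive.
Required activator RudN is absent, so *vorQ* is not transcribed.
→ *vorQ* is OFF in B.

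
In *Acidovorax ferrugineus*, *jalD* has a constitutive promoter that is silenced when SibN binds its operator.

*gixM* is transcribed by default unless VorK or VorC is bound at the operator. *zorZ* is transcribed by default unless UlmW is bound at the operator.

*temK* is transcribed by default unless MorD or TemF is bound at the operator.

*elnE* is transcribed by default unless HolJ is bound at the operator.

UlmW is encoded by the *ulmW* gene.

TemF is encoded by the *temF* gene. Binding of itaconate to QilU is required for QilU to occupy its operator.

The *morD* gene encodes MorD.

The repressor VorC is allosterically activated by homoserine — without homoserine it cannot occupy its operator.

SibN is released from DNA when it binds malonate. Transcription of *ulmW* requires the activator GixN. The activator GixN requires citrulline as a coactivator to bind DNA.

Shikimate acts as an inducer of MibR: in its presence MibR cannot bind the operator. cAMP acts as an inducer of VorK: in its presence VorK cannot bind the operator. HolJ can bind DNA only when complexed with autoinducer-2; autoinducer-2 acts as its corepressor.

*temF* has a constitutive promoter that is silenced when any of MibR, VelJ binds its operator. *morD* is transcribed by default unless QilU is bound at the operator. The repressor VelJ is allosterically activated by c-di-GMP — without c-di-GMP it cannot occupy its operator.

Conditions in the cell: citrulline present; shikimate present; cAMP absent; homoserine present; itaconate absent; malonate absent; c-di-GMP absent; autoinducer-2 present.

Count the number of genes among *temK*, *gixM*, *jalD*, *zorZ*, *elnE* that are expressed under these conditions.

0

Itaconate is absent, so QilU is inactive.
With no repressor bound, *morD* is transcribed.
So MorD is produced and active.
Shikimate is present, so MibR is inactive.
c-di-GMP is absent, so VelJ is inactive.
With no repressor bound, *temF* is transcribed.
So TemF is produced and active.
With repressor MorD bound, *temK* is not transcribed.
→ *temK* is OFF.
cAMP is absent, so VorK is active.
Homoserine is present, so VorC is active.
With repressor VorK bound, *gixM* is not transcribed.
→ *gixM* is OFF.
Malonate is absent, so SibN is active.
With repressor SibN bound, *jalD* is not transcribed.
→ *jalD* is OFF.
Citrulline is present, so GixN is active.
No repressor is bound and GixN is active, so *ulmW* is transcribed.
So UlmW is produced and active.
With repressor UlmW bound, *zorZ* is not transcribed.
→ *zorZ* is OFF.
Autoinducer-2 is present, so HolJ is active.
With repressor HolJ bound, *elnE* is not transcribed.
→ *elnE* is OFF.
0 of the 5 genes are transcribed.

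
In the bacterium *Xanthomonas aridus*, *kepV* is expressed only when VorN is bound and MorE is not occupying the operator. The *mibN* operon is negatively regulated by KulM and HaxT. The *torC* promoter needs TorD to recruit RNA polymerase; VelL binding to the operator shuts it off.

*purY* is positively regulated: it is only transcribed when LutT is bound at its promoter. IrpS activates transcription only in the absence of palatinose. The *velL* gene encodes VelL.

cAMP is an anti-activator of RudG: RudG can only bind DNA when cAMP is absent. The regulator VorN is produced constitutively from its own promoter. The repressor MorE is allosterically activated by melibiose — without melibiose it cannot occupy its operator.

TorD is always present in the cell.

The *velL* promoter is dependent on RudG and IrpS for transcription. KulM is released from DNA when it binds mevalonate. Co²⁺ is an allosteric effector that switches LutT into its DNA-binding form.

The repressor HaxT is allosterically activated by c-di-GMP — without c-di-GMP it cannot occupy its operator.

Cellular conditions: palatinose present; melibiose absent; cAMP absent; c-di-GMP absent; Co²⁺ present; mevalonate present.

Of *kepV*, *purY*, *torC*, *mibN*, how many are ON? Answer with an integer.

VorN is produced constitutively and is active.
Melibiose is absent, so MorE is inactive.
No repressor is bound and VorN is active, so *kepV* is transcribed.
→ *kepV* is ON.
Co²⁺ is present, so LutT is active.
No repressor is bound and LutT is active, so *purY* is transcribed.
→ *purY* is ON.
cAMP is absent, so RudG is active.
Palatinose is present, so IrpS is inactive.
Required activator IrpS is absent, so *velL* is not transcribed.
So VelL is not produced.
TorD is produced constitutively and is active.
No repressor is bound and TorD is active, so *torC* is transcribed.
→ *torC* is ON.
Mevalonate is present, so KulM is inactive.
c-di-GMP is absent, so HaxT is inactive.
With no repressor bound, *mibN* is transcribed.
→ *mibN* is ON.
4 of the 4 genes are transcribed.

4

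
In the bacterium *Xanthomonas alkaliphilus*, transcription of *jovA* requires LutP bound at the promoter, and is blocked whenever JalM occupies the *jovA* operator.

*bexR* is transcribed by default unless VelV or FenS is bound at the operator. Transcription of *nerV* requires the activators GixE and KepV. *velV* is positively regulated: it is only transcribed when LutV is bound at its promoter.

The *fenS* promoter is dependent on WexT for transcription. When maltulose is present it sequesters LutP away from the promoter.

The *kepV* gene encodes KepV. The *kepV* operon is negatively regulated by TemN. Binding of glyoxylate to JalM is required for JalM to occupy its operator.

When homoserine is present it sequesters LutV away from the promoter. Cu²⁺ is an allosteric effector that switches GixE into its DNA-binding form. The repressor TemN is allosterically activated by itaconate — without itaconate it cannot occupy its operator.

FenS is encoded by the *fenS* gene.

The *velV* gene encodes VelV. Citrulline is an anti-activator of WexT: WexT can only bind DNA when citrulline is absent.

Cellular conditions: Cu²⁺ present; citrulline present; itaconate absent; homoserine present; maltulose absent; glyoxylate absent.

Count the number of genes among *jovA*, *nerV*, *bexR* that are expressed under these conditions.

Maltulose is absent, so LutP is active.
Glyoxylate is absent, so JalM is inactive.
No repressor is bound and LutP is active, so *jovA* is transcribed.
→ *jovA* is ON.
Cu²⁺ is present, so GixE is active.
Itaconate is absent, so TemN is inactive.
With no repressor bound, *kepV* is transcribed.
So KepV is produced and active.
No repressor is bound and GixE and KepV are active, so *nerV* is transcribed.
→ *nerV* is ON.
Homoserine is present, so LutV is inactive.
Required activator LutV is absent, so *velV* is not transcribed.
So VelV is not produced.
Citrulline is present, so WexT is inactive.
Required activator WexT is absent, so *fenS* is not transcribed.
So FenS is not produced.
With no repressor bound, *bexR* is transcribed.
→ *bexR* is ON.
3 of the 3 genes are transcribed.

3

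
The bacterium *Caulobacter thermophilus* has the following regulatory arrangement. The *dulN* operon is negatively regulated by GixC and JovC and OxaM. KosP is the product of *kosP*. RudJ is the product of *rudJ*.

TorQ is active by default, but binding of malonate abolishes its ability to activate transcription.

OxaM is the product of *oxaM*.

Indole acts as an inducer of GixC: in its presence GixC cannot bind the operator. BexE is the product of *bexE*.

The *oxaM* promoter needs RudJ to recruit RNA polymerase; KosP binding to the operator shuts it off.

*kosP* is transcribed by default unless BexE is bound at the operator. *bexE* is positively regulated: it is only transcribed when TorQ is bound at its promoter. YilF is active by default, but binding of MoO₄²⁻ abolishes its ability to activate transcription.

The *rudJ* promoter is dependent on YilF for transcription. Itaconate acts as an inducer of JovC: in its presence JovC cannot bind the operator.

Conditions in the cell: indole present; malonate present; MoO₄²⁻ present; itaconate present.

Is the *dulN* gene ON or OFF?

ON

Indole is present, so GixC is inactive.
Itaconate is present, so JovC is inactive.
Malonate is present, so TorQ is inactive.
Required activator TorQ is absent, so *bexE* is not transcribed.
So BexE is not produced.
With no repressor bound, *kosP* is transcribed.
So KosP is produced and active.
MoO₄²⁻ is present, so YilF is inactive.
Required activator YilF is absent, so *rudJ* is not transcribed.
So RudJ is not produced.
With repressor KosP bound, *oxaM* is not transcribed.
So OxaM is not produced.
With no repressor bound, *dulN* is transcribed.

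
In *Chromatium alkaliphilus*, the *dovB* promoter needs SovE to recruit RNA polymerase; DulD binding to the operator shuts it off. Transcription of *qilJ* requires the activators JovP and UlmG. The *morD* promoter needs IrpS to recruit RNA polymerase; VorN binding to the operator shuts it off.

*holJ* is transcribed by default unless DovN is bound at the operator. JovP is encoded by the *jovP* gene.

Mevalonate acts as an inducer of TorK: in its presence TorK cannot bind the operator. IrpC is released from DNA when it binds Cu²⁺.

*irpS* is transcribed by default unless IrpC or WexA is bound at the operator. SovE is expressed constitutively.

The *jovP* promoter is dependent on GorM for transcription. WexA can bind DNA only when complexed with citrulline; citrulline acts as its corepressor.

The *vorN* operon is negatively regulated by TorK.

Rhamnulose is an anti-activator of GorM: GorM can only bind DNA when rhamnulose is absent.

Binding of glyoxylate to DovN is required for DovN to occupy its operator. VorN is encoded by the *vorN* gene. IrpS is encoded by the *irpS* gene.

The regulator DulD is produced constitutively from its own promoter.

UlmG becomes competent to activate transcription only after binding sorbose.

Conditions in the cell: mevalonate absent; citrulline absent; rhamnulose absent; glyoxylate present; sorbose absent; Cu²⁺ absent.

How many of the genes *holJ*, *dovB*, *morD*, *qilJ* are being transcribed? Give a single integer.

Glyoxylate is present, so DovN is active.
With repressor DovN bound, *holJ* is not transcribed.
→ *holJ* is OFF.
SovE is produced constitutively and is active.
DulD is produced constitutively and is active.
With repressor DulD bound, *dovB* is not transcribed.
→ *dovB* is OFF.
Mevalonate is absent, so TorK is active.
With repressor TorK bound, *vorN* is not transcribed.
So VorN is not produced.
Cu²⁺ is absent, so IrpC is active.
Citrulline is absent, so WexA is inactive.
With repressor IrpC bound, *irpS* is not transcribed.
So IrpS is not produced.
Required activator IrpS is absent, so *morD* is not transcribed.
→ *morD* is OFF.
Rhamnulose is absent, so GorM is active.
No repressor is bound and GorM is active, so *jovP* is transcribed.
So JovP is produced and active.
Sorbose is absent, so UlmG is inactive.
Required activator UlmG is absent, so *qilJ* is not transcribed.
→ *qilJ* is OFF.
0 of the 4 genes are transcribed.

0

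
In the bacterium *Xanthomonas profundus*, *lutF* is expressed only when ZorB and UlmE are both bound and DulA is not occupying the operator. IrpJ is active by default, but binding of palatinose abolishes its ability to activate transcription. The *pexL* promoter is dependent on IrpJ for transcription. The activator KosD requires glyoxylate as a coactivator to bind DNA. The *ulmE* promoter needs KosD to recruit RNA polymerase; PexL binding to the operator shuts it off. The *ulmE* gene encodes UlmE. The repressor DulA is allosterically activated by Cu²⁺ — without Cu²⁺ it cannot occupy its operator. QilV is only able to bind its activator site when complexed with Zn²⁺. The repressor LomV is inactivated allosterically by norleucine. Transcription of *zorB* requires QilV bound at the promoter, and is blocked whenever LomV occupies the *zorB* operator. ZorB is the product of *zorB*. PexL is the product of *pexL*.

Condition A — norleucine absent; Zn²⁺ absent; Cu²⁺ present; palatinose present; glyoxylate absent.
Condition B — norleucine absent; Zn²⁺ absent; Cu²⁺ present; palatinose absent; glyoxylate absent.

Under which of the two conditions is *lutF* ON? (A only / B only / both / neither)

neither

Condition A:
Norleucine is absent, so LomV is active.
Zn²⁺ is absent, so QilV is inactive.
With repressor LomV bound, *zorB* is not transcribed.
So ZorB is not produced.
Cu²⁺ is present, so DulA is active.
Palatinose is present, so IrpJ is inactive.
Required activator IrpJ is absent, so *pexL* is not transcribed.
So PexL is not produced.
Glyoxylate is absent, so KosD is inactive.
Required activator KosD is absent, so *ulmE* is not transcribed.
So UlmE is not produced.
With repressor DulA bound, *lutF* is not transcribed.
→ *lutF* is OFF in A.
Condition B:
Norleucine is absent, so LomV is active.
Zn²⁺ is absent, so QilV is inactive.
With repressor LomV bound, *zorB* is not transcribed.
So ZorB is not produced.
Cu²⁺ is present, so DulA is active.
Palatinose is absent, so IrpJ is active.
No repressor is bound and IrpJ is active, so *pexL* is transcribed.
So PexL is produced and active.
Glyoxylate is absent, so KosD is inactive.
With repressor PexL bound, *ulmE* is not transcribed.
So UlmE is not produced.
With repressor DulA bound, *lutF* is not transcribed.
→ *lutF* is OFF in B.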